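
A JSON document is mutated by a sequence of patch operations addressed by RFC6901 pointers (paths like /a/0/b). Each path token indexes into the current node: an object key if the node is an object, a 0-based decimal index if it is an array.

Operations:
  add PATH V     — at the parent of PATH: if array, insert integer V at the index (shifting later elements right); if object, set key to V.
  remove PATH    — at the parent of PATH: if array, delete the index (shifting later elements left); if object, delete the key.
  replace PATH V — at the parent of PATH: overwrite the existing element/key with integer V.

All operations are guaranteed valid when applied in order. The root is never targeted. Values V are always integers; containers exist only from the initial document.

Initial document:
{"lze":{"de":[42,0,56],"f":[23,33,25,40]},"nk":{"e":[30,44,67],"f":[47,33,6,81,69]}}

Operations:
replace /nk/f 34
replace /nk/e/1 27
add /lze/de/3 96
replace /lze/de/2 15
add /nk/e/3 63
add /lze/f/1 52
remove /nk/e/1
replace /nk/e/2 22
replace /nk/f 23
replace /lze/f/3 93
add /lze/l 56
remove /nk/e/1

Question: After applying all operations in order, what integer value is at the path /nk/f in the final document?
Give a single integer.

After op 1 (replace /nk/f 34): {"lze":{"de":[42,0,56],"f":[23,33,25,40]},"nk":{"e":[30,44,67],"f":34}}
After op 2 (replace /nk/e/1 27): {"lze":{"de":[42,0,56],"f":[23,33,25,40]},"nk":{"e":[30,27,67],"f":34}}
After op 3 (add /lze/de/3 96): {"lze":{"de":[42,0,56,96],"f":[23,33,25,40]},"nk":{"e":[30,27,67],"f":34}}
After op 4 (replace /lze/de/2 15): {"lze":{"de":[42,0,15,96],"f":[23,33,25,40]},"nk":{"e":[30,27,67],"f":34}}
After op 5 (add /nk/e/3 63): {"lze":{"de":[42,0,15,96],"f":[23,33,25,40]},"nk":{"e":[30,27,67,63],"f":34}}
After op 6 (add /lze/f/1 52): {"lze":{"de":[42,0,15,96],"f":[23,52,33,25,40]},"nk":{"e":[30,27,67,63],"f":34}}
After op 7 (remove /nk/e/1): {"lze":{"de":[42,0,15,96],"f":[23,52,33,25,40]},"nk":{"e":[30,67,63],"f":34}}
After op 8 (replace /nk/e/2 22): {"lze":{"de":[42,0,15,96],"f":[23,52,33,25,40]},"nk":{"e":[30,67,22],"f":34}}
After op 9 (replace /nk/f 23): {"lze":{"de":[42,0,15,96],"f":[23,52,33,25,40]},"nk":{"e":[30,67,22],"f":23}}
After op 10 (replace /lze/f/3 93): {"lze":{"de":[42,0,15,96],"f":[23,52,33,93,40]},"nk":{"e":[30,67,22],"f":23}}
After op 11 (add /lze/l 56): {"lze":{"de":[42,0,15,96],"f":[23,52,33,93,40],"l":56},"nk":{"e":[30,67,22],"f":23}}
After op 12 (remove /nk/e/1): {"lze":{"de":[42,0,15,96],"f":[23,52,33,93,40],"l":56},"nk":{"e":[30,22],"f":23}}
Value at /nk/f: 23

Answer: 23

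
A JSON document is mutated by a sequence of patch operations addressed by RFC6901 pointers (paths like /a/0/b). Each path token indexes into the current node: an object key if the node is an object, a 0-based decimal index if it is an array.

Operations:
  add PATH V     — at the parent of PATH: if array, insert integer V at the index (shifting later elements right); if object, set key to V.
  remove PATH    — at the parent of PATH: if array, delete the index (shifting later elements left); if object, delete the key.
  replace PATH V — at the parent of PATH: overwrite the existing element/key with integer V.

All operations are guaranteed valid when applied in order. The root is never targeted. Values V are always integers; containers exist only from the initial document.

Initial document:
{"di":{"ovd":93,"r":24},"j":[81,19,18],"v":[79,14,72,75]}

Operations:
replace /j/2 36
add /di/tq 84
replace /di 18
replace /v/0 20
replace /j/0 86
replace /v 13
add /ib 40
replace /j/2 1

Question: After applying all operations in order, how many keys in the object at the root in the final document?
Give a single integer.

After op 1 (replace /j/2 36): {"di":{"ovd":93,"r":24},"j":[81,19,36],"v":[79,14,72,75]}
After op 2 (add /di/tq 84): {"di":{"ovd":93,"r":24,"tq":84},"j":[81,19,36],"v":[79,14,72,75]}
After op 3 (replace /di 18): {"di":18,"j":[81,19,36],"v":[79,14,72,75]}
After op 4 (replace /v/0 20): {"di":18,"j":[81,19,36],"v":[20,14,72,75]}
After op 5 (replace /j/0 86): {"di":18,"j":[86,19,36],"v":[20,14,72,75]}
After op 6 (replace /v 13): {"di":18,"j":[86,19,36],"v":13}
After op 7 (add /ib 40): {"di":18,"ib":40,"j":[86,19,36],"v":13}
After op 8 (replace /j/2 1): {"di":18,"ib":40,"j":[86,19,1],"v":13}
Size at the root: 4

Answer: 4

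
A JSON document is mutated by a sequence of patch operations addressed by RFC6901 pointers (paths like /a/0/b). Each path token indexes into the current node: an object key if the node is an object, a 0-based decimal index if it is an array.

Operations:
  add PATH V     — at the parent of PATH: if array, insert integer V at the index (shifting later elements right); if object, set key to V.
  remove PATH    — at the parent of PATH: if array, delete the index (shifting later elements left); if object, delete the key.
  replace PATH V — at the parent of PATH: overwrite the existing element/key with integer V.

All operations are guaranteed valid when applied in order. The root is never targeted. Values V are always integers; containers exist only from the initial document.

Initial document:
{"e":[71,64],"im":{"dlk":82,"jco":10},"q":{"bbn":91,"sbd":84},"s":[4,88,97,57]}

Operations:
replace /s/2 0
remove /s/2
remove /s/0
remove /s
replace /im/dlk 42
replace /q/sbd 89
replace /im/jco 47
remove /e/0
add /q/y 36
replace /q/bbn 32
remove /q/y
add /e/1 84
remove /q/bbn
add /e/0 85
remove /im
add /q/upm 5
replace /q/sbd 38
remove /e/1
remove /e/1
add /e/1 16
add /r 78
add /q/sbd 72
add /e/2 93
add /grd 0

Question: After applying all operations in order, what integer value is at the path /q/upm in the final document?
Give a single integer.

Answer: 5

Derivation:
After op 1 (replace /s/2 0): {"e":[71,64],"im":{"dlk":82,"jco":10},"q":{"bbn":91,"sbd":84},"s":[4,88,0,57]}
After op 2 (remove /s/2): {"e":[71,64],"im":{"dlk":82,"jco":10},"q":{"bbn":91,"sbd":84},"s":[4,88,57]}
After op 3 (remove /s/0): {"e":[71,64],"im":{"dlk":82,"jco":10},"q":{"bbn":91,"sbd":84},"s":[88,57]}
After op 4 (remove /s): {"e":[71,64],"im":{"dlk":82,"jco":10},"q":{"bbn":91,"sbd":84}}
After op 5 (replace /im/dlk 42): {"e":[71,64],"im":{"dlk":42,"jco":10},"q":{"bbn":91,"sbd":84}}
After op 6 (replace /q/sbd 89): {"e":[71,64],"im":{"dlk":42,"jco":10},"q":{"bbn":91,"sbd":89}}
After op 7 (replace /im/jco 47): {"e":[71,64],"im":{"dlk":42,"jco":47},"q":{"bbn":91,"sbd":89}}
After op 8 (remove /e/0): {"e":[64],"im":{"dlk":42,"jco":47},"q":{"bbn":91,"sbd":89}}
After op 9 (add /q/y 36): {"e":[64],"im":{"dlk":42,"jco":47},"q":{"bbn":91,"sbd":89,"y":36}}
After op 10 (replace /q/bbn 32): {"e":[64],"im":{"dlk":42,"jco":47},"q":{"bbn":32,"sbd":89,"y":36}}
After op 11 (remove /q/y): {"e":[64],"im":{"dlk":42,"jco":47},"q":{"bbn":32,"sbd":89}}
After op 12 (add /e/1 84): {"e":[64,84],"im":{"dlk":42,"jco":47},"q":{"bbn":32,"sbd":89}}
After op 13 (remove /q/bbn): {"e":[64,84],"im":{"dlk":42,"jco":47},"q":{"sbd":89}}
After op 14 (add /e/0 85): {"e":[85,64,84],"im":{"dlk":42,"jco":47},"q":{"sbd":89}}
After op 15 (remove /im): {"e":[85,64,84],"q":{"sbd":89}}
After op 16 (add /q/upm 5): {"e":[85,64,84],"q":{"sbd":89,"upm":5}}
After op 17 (replace /q/sbd 38): {"e":[85,64,84],"q":{"sbd":38,"upm":5}}
After op 18 (remove /e/1): {"e":[85,84],"q":{"sbd":38,"upm":5}}
After op 19 (remove /e/1): {"e":[85],"q":{"sbd":38,"upm":5}}
After op 20 (add /e/1 16): {"e":[85,16],"q":{"sbd":38,"upm":5}}
After op 21 (add /r 78): {"e":[85,16],"q":{"sbd":38,"upm":5},"r":78}
After op 22 (add /q/sbd 72): {"e":[85,16],"q":{"sbd":72,"upm":5},"r":78}
After op 23 (add /e/2 93): {"e":[85,16,93],"q":{"sbd":72,"upm":5},"r":78}
After op 24 (add /grd 0): {"e":[85,16,93],"grd":0,"q":{"sbd":72,"upm":5},"r":78}
Value at /q/upm: 5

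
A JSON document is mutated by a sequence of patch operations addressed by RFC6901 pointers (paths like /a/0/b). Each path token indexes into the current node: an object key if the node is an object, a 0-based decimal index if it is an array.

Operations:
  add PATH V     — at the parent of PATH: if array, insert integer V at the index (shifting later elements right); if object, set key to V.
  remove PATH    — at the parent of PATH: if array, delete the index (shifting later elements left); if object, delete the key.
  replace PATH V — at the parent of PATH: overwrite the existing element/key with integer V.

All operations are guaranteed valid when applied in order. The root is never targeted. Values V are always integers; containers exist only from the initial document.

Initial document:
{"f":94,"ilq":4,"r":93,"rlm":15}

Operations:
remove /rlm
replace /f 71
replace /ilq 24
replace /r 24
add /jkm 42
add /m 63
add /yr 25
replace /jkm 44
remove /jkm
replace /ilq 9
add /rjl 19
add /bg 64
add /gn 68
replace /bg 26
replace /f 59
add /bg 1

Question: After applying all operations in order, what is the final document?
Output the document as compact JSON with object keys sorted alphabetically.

Answer: {"bg":1,"f":59,"gn":68,"ilq":9,"m":63,"r":24,"rjl":19,"yr":25}

Derivation:
After op 1 (remove /rlm): {"f":94,"ilq":4,"r":93}
After op 2 (replace /f 71): {"f":71,"ilq":4,"r":93}
After op 3 (replace /ilq 24): {"f":71,"ilq":24,"r":93}
After op 4 (replace /r 24): {"f":71,"ilq":24,"r":24}
After op 5 (add /jkm 42): {"f":71,"ilq":24,"jkm":42,"r":24}
After op 6 (add /m 63): {"f":71,"ilq":24,"jkm":42,"m":63,"r":24}
After op 7 (add /yr 25): {"f":71,"ilq":24,"jkm":42,"m":63,"r":24,"yr":25}
After op 8 (replace /jkm 44): {"f":71,"ilq":24,"jkm":44,"m":63,"r":24,"yr":25}
After op 9 (remove /jkm): {"f":71,"ilq":24,"m":63,"r":24,"yr":25}
After op 10 (replace /ilq 9): {"f":71,"ilq":9,"m":63,"r":24,"yr":25}
After op 11 (add /rjl 19): {"f":71,"ilq":9,"m":63,"r":24,"rjl":19,"yr":25}
After op 12 (add /bg 64): {"bg":64,"f":71,"ilq":9,"m":63,"r":24,"rjl":19,"yr":25}
After op 13 (add /gn 68): {"bg":64,"f":71,"gn":68,"ilq":9,"m":63,"r":24,"rjl":19,"yr":25}
After op 14 (replace /bg 26): {"bg":26,"f":71,"gn":68,"ilq":9,"m":63,"r":24,"rjl":19,"yr":25}
After op 15 (replace /f 59): {"bg":26,"f":59,"gn":68,"ilq":9,"m":63,"r":24,"rjl":19,"yr":25}
After op 16 (add /bg 1): {"bg":1,"f":59,"gn":68,"ilq":9,"m":63,"r":24,"rjl":19,"yr":25}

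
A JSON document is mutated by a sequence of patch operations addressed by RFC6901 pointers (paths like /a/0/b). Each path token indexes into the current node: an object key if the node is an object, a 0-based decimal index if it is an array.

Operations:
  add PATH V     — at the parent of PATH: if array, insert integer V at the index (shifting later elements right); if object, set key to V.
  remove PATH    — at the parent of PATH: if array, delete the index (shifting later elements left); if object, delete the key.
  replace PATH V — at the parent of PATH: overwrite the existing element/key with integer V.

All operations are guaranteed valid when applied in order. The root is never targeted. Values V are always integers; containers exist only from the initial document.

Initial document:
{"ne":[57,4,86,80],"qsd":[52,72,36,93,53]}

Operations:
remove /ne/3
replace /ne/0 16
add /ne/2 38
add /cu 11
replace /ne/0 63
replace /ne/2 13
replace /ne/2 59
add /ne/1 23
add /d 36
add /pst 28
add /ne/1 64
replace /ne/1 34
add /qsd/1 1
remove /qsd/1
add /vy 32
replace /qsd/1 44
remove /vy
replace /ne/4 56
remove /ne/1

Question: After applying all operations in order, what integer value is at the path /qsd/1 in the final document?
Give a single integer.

Answer: 44

Derivation:
After op 1 (remove /ne/3): {"ne":[57,4,86],"qsd":[52,72,36,93,53]}
After op 2 (replace /ne/0 16): {"ne":[16,4,86],"qsd":[52,72,36,93,53]}
After op 3 (add /ne/2 38): {"ne":[16,4,38,86],"qsd":[52,72,36,93,53]}
After op 4 (add /cu 11): {"cu":11,"ne":[16,4,38,86],"qsd":[52,72,36,93,53]}
After op 5 (replace /ne/0 63): {"cu":11,"ne":[63,4,38,86],"qsd":[52,72,36,93,53]}
After op 6 (replace /ne/2 13): {"cu":11,"ne":[63,4,13,86],"qsd":[52,72,36,93,53]}
After op 7 (replace /ne/2 59): {"cu":11,"ne":[63,4,59,86],"qsd":[52,72,36,93,53]}
After op 8 (add /ne/1 23): {"cu":11,"ne":[63,23,4,59,86],"qsd":[52,72,36,93,53]}
After op 9 (add /d 36): {"cu":11,"d":36,"ne":[63,23,4,59,86],"qsd":[52,72,36,93,53]}
After op 10 (add /pst 28): {"cu":11,"d":36,"ne":[63,23,4,59,86],"pst":28,"qsd":[52,72,36,93,53]}
After op 11 (add /ne/1 64): {"cu":11,"d":36,"ne":[63,64,23,4,59,86],"pst":28,"qsd":[52,72,36,93,53]}
After op 12 (replace /ne/1 34): {"cu":11,"d":36,"ne":[63,34,23,4,59,86],"pst":28,"qsd":[52,72,36,93,53]}
After op 13 (add /qsd/1 1): {"cu":11,"d":36,"ne":[63,34,23,4,59,86],"pst":28,"qsd":[52,1,72,36,93,53]}
After op 14 (remove /qsd/1): {"cu":11,"d":36,"ne":[63,34,23,4,59,86],"pst":28,"qsd":[52,72,36,93,53]}
After op 15 (add /vy 32): {"cu":11,"d":36,"ne":[63,34,23,4,59,86],"pst":28,"qsd":[52,72,36,93,53],"vy":32}
After op 16 (replace /qsd/1 44): {"cu":11,"d":36,"ne":[63,34,23,4,59,86],"pst":28,"qsd":[52,44,36,93,53],"vy":32}
After op 17 (remove /vy): {"cu":11,"d":36,"ne":[63,34,23,4,59,86],"pst":28,"qsd":[52,44,36,93,53]}
After op 18 (replace /ne/4 56): {"cu":11,"d":36,"ne":[63,34,23,4,56,86],"pst":28,"qsd":[52,44,36,93,53]}
After op 19 (remove /ne/1): {"cu":11,"d":36,"ne":[63,23,4,56,86],"pst":28,"qsd":[52,44,36,93,53]}
Value at /qsd/1: 44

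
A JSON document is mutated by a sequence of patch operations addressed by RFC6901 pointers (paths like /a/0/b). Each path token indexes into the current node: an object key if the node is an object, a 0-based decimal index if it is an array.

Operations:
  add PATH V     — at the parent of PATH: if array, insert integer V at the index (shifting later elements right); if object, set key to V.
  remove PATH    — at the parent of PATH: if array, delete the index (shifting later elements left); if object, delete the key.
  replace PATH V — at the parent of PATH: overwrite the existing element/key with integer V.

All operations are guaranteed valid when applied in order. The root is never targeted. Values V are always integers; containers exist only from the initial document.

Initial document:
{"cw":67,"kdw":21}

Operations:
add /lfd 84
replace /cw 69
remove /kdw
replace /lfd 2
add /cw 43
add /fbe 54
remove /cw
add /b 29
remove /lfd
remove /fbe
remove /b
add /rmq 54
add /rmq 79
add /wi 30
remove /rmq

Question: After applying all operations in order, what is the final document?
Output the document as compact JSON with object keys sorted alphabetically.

Answer: {"wi":30}

Derivation:
After op 1 (add /lfd 84): {"cw":67,"kdw":21,"lfd":84}
After op 2 (replace /cw 69): {"cw":69,"kdw":21,"lfd":84}
After op 3 (remove /kdw): {"cw":69,"lfd":84}
After op 4 (replace /lfd 2): {"cw":69,"lfd":2}
After op 5 (add /cw 43): {"cw":43,"lfd":2}
After op 6 (add /fbe 54): {"cw":43,"fbe":54,"lfd":2}
After op 7 (remove /cw): {"fbe":54,"lfd":2}
After op 8 (add /b 29): {"b":29,"fbe":54,"lfd":2}
After op 9 (remove /lfd): {"b":29,"fbe":54}
After op 10 (remove /fbe): {"b":29}
After op 11 (remove /b): {}
After op 12 (add /rmq 54): {"rmq":54}
After op 13 (add /rmq 79): {"rmq":79}
After op 14 (add /wi 30): {"rmq":79,"wi":30}
After op 15 (remove /rmq): {"wi":30}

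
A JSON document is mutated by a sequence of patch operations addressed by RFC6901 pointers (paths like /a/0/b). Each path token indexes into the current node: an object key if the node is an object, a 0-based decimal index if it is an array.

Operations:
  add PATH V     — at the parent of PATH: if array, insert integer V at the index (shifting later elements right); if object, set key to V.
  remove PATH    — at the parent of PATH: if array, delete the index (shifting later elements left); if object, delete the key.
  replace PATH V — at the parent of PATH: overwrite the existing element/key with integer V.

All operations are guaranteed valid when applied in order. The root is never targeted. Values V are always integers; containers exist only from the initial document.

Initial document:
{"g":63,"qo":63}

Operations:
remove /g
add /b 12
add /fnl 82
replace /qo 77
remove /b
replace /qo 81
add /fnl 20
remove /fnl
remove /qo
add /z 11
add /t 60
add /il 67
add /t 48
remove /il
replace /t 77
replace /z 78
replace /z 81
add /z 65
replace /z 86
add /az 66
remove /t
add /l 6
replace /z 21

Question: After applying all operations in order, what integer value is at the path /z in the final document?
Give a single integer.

After op 1 (remove /g): {"qo":63}
After op 2 (add /b 12): {"b":12,"qo":63}
After op 3 (add /fnl 82): {"b":12,"fnl":82,"qo":63}
After op 4 (replace /qo 77): {"b":12,"fnl":82,"qo":77}
After op 5 (remove /b): {"fnl":82,"qo":77}
After op 6 (replace /qo 81): {"fnl":82,"qo":81}
After op 7 (add /fnl 20): {"fnl":20,"qo":81}
After op 8 (remove /fnl): {"qo":81}
After op 9 (remove /qo): {}
After op 10 (add /z 11): {"z":11}
After op 11 (add /t 60): {"t":60,"z":11}
After op 12 (add /il 67): {"il":67,"t":60,"z":11}
After op 13 (add /t 48): {"il":67,"t":48,"z":11}
After op 14 (remove /il): {"t":48,"z":11}
After op 15 (replace /t 77): {"t":77,"z":11}
After op 16 (replace /z 78): {"t":77,"z":78}
After op 17 (replace /z 81): {"t":77,"z":81}
After op 18 (add /z 65): {"t":77,"z":65}
After op 19 (replace /z 86): {"t":77,"z":86}
After op 20 (add /az 66): {"az":66,"t":77,"z":86}
After op 21 (remove /t): {"az":66,"z":86}
After op 22 (add /l 6): {"az":66,"l":6,"z":86}
After op 23 (replace /z 21): {"az":66,"l":6,"z":21}
Value at /z: 21

Answer: 21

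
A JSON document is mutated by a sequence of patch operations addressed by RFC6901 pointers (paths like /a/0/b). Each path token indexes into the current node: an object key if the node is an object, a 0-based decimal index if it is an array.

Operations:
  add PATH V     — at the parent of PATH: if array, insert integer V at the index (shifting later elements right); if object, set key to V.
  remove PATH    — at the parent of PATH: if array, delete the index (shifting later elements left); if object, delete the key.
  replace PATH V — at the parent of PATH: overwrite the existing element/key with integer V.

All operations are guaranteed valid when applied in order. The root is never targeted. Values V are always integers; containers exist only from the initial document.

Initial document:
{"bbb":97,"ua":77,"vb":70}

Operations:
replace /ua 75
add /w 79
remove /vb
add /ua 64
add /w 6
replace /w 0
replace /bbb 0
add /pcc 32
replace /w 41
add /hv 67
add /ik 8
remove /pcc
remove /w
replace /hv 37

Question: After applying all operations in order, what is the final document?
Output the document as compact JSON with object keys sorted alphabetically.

After op 1 (replace /ua 75): {"bbb":97,"ua":75,"vb":70}
After op 2 (add /w 79): {"bbb":97,"ua":75,"vb":70,"w":79}
After op 3 (remove /vb): {"bbb":97,"ua":75,"w":79}
After op 4 (add /ua 64): {"bbb":97,"ua":64,"w":79}
After op 5 (add /w 6): {"bbb":97,"ua":64,"w":6}
After op 6 (replace /w 0): {"bbb":97,"ua":64,"w":0}
After op 7 (replace /bbb 0): {"bbb":0,"ua":64,"w":0}
After op 8 (add /pcc 32): {"bbb":0,"pcc":32,"ua":64,"w":0}
After op 9 (replace /w 41): {"bbb":0,"pcc":32,"ua":64,"w":41}
After op 10 (add /hv 67): {"bbb":0,"hv":67,"pcc":32,"ua":64,"w":41}
After op 11 (add /ik 8): {"bbb":0,"hv":67,"ik":8,"pcc":32,"ua":64,"w":41}
After op 12 (remove /pcc): {"bbb":0,"hv":67,"ik":8,"ua":64,"w":41}
After op 13 (remove /w): {"bbb":0,"hv":67,"ik":8,"ua":64}
After op 14 (replace /hv 37): {"bbb":0,"hv":37,"ik":8,"ua":64}

Answer: {"bbb":0,"hv":37,"ik":8,"ua":64}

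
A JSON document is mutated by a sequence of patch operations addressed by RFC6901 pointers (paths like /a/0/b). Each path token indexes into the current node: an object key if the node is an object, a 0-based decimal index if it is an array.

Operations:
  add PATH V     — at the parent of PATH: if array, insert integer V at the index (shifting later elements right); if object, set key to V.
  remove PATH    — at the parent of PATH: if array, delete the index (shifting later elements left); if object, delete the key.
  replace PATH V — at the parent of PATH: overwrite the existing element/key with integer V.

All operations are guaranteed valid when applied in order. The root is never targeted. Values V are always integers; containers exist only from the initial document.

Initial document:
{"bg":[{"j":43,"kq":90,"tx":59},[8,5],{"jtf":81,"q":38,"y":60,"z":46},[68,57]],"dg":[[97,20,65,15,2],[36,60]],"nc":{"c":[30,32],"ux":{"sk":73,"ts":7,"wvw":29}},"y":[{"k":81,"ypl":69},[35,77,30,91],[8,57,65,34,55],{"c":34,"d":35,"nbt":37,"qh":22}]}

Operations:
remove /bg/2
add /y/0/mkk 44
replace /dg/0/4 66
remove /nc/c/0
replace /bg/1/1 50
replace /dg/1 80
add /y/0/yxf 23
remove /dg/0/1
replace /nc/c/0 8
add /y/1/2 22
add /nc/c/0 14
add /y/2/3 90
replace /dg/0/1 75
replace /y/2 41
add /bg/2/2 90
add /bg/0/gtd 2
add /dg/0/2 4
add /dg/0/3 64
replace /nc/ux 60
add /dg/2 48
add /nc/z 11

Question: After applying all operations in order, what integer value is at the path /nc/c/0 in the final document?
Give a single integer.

Answer: 14

Derivation:
After op 1 (remove /bg/2): {"bg":[{"j":43,"kq":90,"tx":59},[8,5],[68,57]],"dg":[[97,20,65,15,2],[36,60]],"nc":{"c":[30,32],"ux":{"sk":73,"ts":7,"wvw":29}},"y":[{"k":81,"ypl":69},[35,77,30,91],[8,57,65,34,55],{"c":34,"d":35,"nbt":37,"qh":22}]}
After op 2 (add /y/0/mkk 44): {"bg":[{"j":43,"kq":90,"tx":59},[8,5],[68,57]],"dg":[[97,20,65,15,2],[36,60]],"nc":{"c":[30,32],"ux":{"sk":73,"ts":7,"wvw":29}},"y":[{"k":81,"mkk":44,"ypl":69},[35,77,30,91],[8,57,65,34,55],{"c":34,"d":35,"nbt":37,"qh":22}]}
After op 3 (replace /dg/0/4 66): {"bg":[{"j":43,"kq":90,"tx":59},[8,5],[68,57]],"dg":[[97,20,65,15,66],[36,60]],"nc":{"c":[30,32],"ux":{"sk":73,"ts":7,"wvw":29}},"y":[{"k":81,"mkk":44,"ypl":69},[35,77,30,91],[8,57,65,34,55],{"c":34,"d":35,"nbt":37,"qh":22}]}
After op 4 (remove /nc/c/0): {"bg":[{"j":43,"kq":90,"tx":59},[8,5],[68,57]],"dg":[[97,20,65,15,66],[36,60]],"nc":{"c":[32],"ux":{"sk":73,"ts":7,"wvw":29}},"y":[{"k":81,"mkk":44,"ypl":69},[35,77,30,91],[8,57,65,34,55],{"c":34,"d":35,"nbt":37,"qh":22}]}
After op 5 (replace /bg/1/1 50): {"bg":[{"j":43,"kq":90,"tx":59},[8,50],[68,57]],"dg":[[97,20,65,15,66],[36,60]],"nc":{"c":[32],"ux":{"sk":73,"ts":7,"wvw":29}},"y":[{"k":81,"mkk":44,"ypl":69},[35,77,30,91],[8,57,65,34,55],{"c":34,"d":35,"nbt":37,"qh":22}]}
After op 6 (replace /dg/1 80): {"bg":[{"j":43,"kq":90,"tx":59},[8,50],[68,57]],"dg":[[97,20,65,15,66],80],"nc":{"c":[32],"ux":{"sk":73,"ts":7,"wvw":29}},"y":[{"k":81,"mkk":44,"ypl":69},[35,77,30,91],[8,57,65,34,55],{"c":34,"d":35,"nbt":37,"qh":22}]}
After op 7 (add /y/0/yxf 23): {"bg":[{"j":43,"kq":90,"tx":59},[8,50],[68,57]],"dg":[[97,20,65,15,66],80],"nc":{"c":[32],"ux":{"sk":73,"ts":7,"wvw":29}},"y":[{"k":81,"mkk":44,"ypl":69,"yxf":23},[35,77,30,91],[8,57,65,34,55],{"c":34,"d":35,"nbt":37,"qh":22}]}
After op 8 (remove /dg/0/1): {"bg":[{"j":43,"kq":90,"tx":59},[8,50],[68,57]],"dg":[[97,65,15,66],80],"nc":{"c":[32],"ux":{"sk":73,"ts":7,"wvw":29}},"y":[{"k":81,"mkk":44,"ypl":69,"yxf":23},[35,77,30,91],[8,57,65,34,55],{"c":34,"d":35,"nbt":37,"qh":22}]}
After op 9 (replace /nc/c/0 8): {"bg":[{"j":43,"kq":90,"tx":59},[8,50],[68,57]],"dg":[[97,65,15,66],80],"nc":{"c":[8],"ux":{"sk":73,"ts":7,"wvw":29}},"y":[{"k":81,"mkk":44,"ypl":69,"yxf":23},[35,77,30,91],[8,57,65,34,55],{"c":34,"d":35,"nbt":37,"qh":22}]}
After op 10 (add /y/1/2 22): {"bg":[{"j":43,"kq":90,"tx":59},[8,50],[68,57]],"dg":[[97,65,15,66],80],"nc":{"c":[8],"ux":{"sk":73,"ts":7,"wvw":29}},"y":[{"k":81,"mkk":44,"ypl":69,"yxf":23},[35,77,22,30,91],[8,57,65,34,55],{"c":34,"d":35,"nbt":37,"qh":22}]}
After op 11 (add /nc/c/0 14): {"bg":[{"j":43,"kq":90,"tx":59},[8,50],[68,57]],"dg":[[97,65,15,66],80],"nc":{"c":[14,8],"ux":{"sk":73,"ts":7,"wvw":29}},"y":[{"k":81,"mkk":44,"ypl":69,"yxf":23},[35,77,22,30,91],[8,57,65,34,55],{"c":34,"d":35,"nbt":37,"qh":22}]}
After op 12 (add /y/2/3 90): {"bg":[{"j":43,"kq":90,"tx":59},[8,50],[68,57]],"dg":[[97,65,15,66],80],"nc":{"c":[14,8],"ux":{"sk":73,"ts":7,"wvw":29}},"y":[{"k":81,"mkk":44,"ypl":69,"yxf":23},[35,77,22,30,91],[8,57,65,90,34,55],{"c":34,"d":35,"nbt":37,"qh":22}]}
After op 13 (replace /dg/0/1 75): {"bg":[{"j":43,"kq":90,"tx":59},[8,50],[68,57]],"dg":[[97,75,15,66],80],"nc":{"c":[14,8],"ux":{"sk":73,"ts":7,"wvw":29}},"y":[{"k":81,"mkk":44,"ypl":69,"yxf":23},[35,77,22,30,91],[8,57,65,90,34,55],{"c":34,"d":35,"nbt":37,"qh":22}]}
After op 14 (replace /y/2 41): {"bg":[{"j":43,"kq":90,"tx":59},[8,50],[68,57]],"dg":[[97,75,15,66],80],"nc":{"c":[14,8],"ux":{"sk":73,"ts":7,"wvw":29}},"y":[{"k":81,"mkk":44,"ypl":69,"yxf":23},[35,77,22,30,91],41,{"c":34,"d":35,"nbt":37,"qh":22}]}
After op 15 (add /bg/2/2 90): {"bg":[{"j":43,"kq":90,"tx":59},[8,50],[68,57,90]],"dg":[[97,75,15,66],80],"nc":{"c":[14,8],"ux":{"sk":73,"ts":7,"wvw":29}},"y":[{"k":81,"mkk":44,"ypl":69,"yxf":23},[35,77,22,30,91],41,{"c":34,"d":35,"nbt":37,"qh":22}]}
After op 16 (add /bg/0/gtd 2): {"bg":[{"gtd":2,"j":43,"kq":90,"tx":59},[8,50],[68,57,90]],"dg":[[97,75,15,66],80],"nc":{"c":[14,8],"ux":{"sk":73,"ts":7,"wvw":29}},"y":[{"k":81,"mkk":44,"ypl":69,"yxf":23},[35,77,22,30,91],41,{"c":34,"d":35,"nbt":37,"qh":22}]}
After op 17 (add /dg/0/2 4): {"bg":[{"gtd":2,"j":43,"kq":90,"tx":59},[8,50],[68,57,90]],"dg":[[97,75,4,15,66],80],"nc":{"c":[14,8],"ux":{"sk":73,"ts":7,"wvw":29}},"y":[{"k":81,"mkk":44,"ypl":69,"yxf":23},[35,77,22,30,91],41,{"c":34,"d":35,"nbt":37,"qh":22}]}
After op 18 (add /dg/0/3 64): {"bg":[{"gtd":2,"j":43,"kq":90,"tx":59},[8,50],[68,57,90]],"dg":[[97,75,4,64,15,66],80],"nc":{"c":[14,8],"ux":{"sk":73,"ts":7,"wvw":29}},"y":[{"k":81,"mkk":44,"ypl":69,"yxf":23},[35,77,22,30,91],41,{"c":34,"d":35,"nbt":37,"qh":22}]}
After op 19 (replace /nc/ux 60): {"bg":[{"gtd":2,"j":43,"kq":90,"tx":59},[8,50],[68,57,90]],"dg":[[97,75,4,64,15,66],80],"nc":{"c":[14,8],"ux":60},"y":[{"k":81,"mkk":44,"ypl":69,"yxf":23},[35,77,22,30,91],41,{"c":34,"d":35,"nbt":37,"qh":22}]}
After op 20 (add /dg/2 48): {"bg":[{"gtd":2,"j":43,"kq":90,"tx":59},[8,50],[68,57,90]],"dg":[[97,75,4,64,15,66],80,48],"nc":{"c":[14,8],"ux":60},"y":[{"k":81,"mkk":44,"ypl":69,"yxf":23},[35,77,22,30,91],41,{"c":34,"d":35,"nbt":37,"qh":22}]}
After op 21 (add /nc/z 11): {"bg":[{"gtd":2,"j":43,"kq":90,"tx":59},[8,50],[68,57,90]],"dg":[[97,75,4,64,15,66],80,48],"nc":{"c":[14,8],"ux":60,"z":11},"y":[{"k":81,"mkk":44,"ypl":69,"yxf":23},[35,77,22,30,91],41,{"c":34,"d":35,"nbt":37,"qh":22}]}
Value at /nc/c/0: 14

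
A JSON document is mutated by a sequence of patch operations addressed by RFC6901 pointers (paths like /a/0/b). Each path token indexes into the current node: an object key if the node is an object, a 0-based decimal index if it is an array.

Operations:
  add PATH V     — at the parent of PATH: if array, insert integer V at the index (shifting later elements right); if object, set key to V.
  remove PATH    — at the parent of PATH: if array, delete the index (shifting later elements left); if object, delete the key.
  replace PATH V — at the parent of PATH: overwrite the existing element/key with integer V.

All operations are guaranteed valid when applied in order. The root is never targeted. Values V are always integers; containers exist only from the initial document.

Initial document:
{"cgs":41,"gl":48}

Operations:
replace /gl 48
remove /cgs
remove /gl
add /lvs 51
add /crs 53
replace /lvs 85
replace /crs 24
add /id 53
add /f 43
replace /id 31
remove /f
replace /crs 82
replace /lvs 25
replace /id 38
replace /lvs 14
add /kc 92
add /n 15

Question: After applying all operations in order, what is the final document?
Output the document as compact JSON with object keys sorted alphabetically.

After op 1 (replace /gl 48): {"cgs":41,"gl":48}
After op 2 (remove /cgs): {"gl":48}
After op 3 (remove /gl): {}
After op 4 (add /lvs 51): {"lvs":51}
After op 5 (add /crs 53): {"crs":53,"lvs":51}
After op 6 (replace /lvs 85): {"crs":53,"lvs":85}
After op 7 (replace /crs 24): {"crs":24,"lvs":85}
After op 8 (add /id 53): {"crs":24,"id":53,"lvs":85}
After op 9 (add /f 43): {"crs":24,"f":43,"id":53,"lvs":85}
After op 10 (replace /id 31): {"crs":24,"f":43,"id":31,"lvs":85}
After op 11 (remove /f): {"crs":24,"id":31,"lvs":85}
After op 12 (replace /crs 82): {"crs":82,"id":31,"lvs":85}
After op 13 (replace /lvs 25): {"crs":82,"id":31,"lvs":25}
After op 14 (replace /id 38): {"crs":82,"id":38,"lvs":25}
After op 15 (replace /lvs 14): {"crs":82,"id":38,"lvs":14}
After op 16 (add /kc 92): {"crs":82,"id":38,"kc":92,"lvs":14}
After op 17 (add /n 15): {"crs":82,"id":38,"kc":92,"lvs":14,"n":15}

Answer: {"crs":82,"id":38,"kc":92,"lvs":14,"n":15}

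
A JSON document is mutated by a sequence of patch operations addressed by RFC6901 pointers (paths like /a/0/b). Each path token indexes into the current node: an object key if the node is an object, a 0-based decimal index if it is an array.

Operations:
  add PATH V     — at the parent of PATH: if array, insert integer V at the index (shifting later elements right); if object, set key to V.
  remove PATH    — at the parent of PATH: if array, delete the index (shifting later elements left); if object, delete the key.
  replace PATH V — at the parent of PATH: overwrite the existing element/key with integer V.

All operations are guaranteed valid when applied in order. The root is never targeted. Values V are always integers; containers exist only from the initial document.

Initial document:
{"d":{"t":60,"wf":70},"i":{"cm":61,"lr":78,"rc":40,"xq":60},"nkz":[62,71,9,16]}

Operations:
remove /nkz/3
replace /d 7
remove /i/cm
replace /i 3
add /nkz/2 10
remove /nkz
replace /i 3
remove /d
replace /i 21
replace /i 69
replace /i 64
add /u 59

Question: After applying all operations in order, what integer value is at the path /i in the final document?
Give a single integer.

After op 1 (remove /nkz/3): {"d":{"t":60,"wf":70},"i":{"cm":61,"lr":78,"rc":40,"xq":60},"nkz":[62,71,9]}
After op 2 (replace /d 7): {"d":7,"i":{"cm":61,"lr":78,"rc":40,"xq":60},"nkz":[62,71,9]}
After op 3 (remove /i/cm): {"d":7,"i":{"lr":78,"rc":40,"xq":60},"nkz":[62,71,9]}
After op 4 (replace /i 3): {"d":7,"i":3,"nkz":[62,71,9]}
After op 5 (add /nkz/2 10): {"d":7,"i":3,"nkz":[62,71,10,9]}
After op 6 (remove /nkz): {"d":7,"i":3}
After op 7 (replace /i 3): {"d":7,"i":3}
After op 8 (remove /d): {"i":3}
After op 9 (replace /i 21): {"i":21}
After op 10 (replace /i 69): {"i":69}
After op 11 (replace /i 64): {"i":64}
After op 12 (add /u 59): {"i":64,"u":59}
Value at /i: 64

Answer: 64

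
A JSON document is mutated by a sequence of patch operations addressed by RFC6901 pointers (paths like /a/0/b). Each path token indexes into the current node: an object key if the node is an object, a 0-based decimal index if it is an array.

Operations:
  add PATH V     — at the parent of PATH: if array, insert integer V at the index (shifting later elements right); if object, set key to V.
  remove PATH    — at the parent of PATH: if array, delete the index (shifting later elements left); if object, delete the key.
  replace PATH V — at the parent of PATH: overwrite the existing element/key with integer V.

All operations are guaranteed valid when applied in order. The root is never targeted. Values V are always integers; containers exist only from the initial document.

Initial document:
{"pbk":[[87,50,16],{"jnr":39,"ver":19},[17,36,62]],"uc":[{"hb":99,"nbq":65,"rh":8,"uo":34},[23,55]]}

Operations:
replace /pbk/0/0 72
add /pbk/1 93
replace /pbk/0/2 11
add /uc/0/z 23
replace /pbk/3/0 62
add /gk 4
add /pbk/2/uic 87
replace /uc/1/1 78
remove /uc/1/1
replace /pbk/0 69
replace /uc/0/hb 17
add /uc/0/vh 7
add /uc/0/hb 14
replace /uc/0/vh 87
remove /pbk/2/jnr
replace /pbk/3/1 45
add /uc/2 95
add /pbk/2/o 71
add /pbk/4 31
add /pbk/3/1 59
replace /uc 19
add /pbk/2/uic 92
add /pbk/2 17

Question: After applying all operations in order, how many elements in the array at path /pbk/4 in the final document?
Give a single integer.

After op 1 (replace /pbk/0/0 72): {"pbk":[[72,50,16],{"jnr":39,"ver":19},[17,36,62]],"uc":[{"hb":99,"nbq":65,"rh":8,"uo":34},[23,55]]}
After op 2 (add /pbk/1 93): {"pbk":[[72,50,16],93,{"jnr":39,"ver":19},[17,36,62]],"uc":[{"hb":99,"nbq":65,"rh":8,"uo":34},[23,55]]}
After op 3 (replace /pbk/0/2 11): {"pbk":[[72,50,11],93,{"jnr":39,"ver":19},[17,36,62]],"uc":[{"hb":99,"nbq":65,"rh":8,"uo":34},[23,55]]}
After op 4 (add /uc/0/z 23): {"pbk":[[72,50,11],93,{"jnr":39,"ver":19},[17,36,62]],"uc":[{"hb":99,"nbq":65,"rh":8,"uo":34,"z":23},[23,55]]}
After op 5 (replace /pbk/3/0 62): {"pbk":[[72,50,11],93,{"jnr":39,"ver":19},[62,36,62]],"uc":[{"hb":99,"nbq":65,"rh":8,"uo":34,"z":23},[23,55]]}
After op 6 (add /gk 4): {"gk":4,"pbk":[[72,50,11],93,{"jnr":39,"ver":19},[62,36,62]],"uc":[{"hb":99,"nbq":65,"rh":8,"uo":34,"z":23},[23,55]]}
After op 7 (add /pbk/2/uic 87): {"gk":4,"pbk":[[72,50,11],93,{"jnr":39,"uic":87,"ver":19},[62,36,62]],"uc":[{"hb":99,"nbq":65,"rh":8,"uo":34,"z":23},[23,55]]}
After op 8 (replace /uc/1/1 78): {"gk":4,"pbk":[[72,50,11],93,{"jnr":39,"uic":87,"ver":19},[62,36,62]],"uc":[{"hb":99,"nbq":65,"rh":8,"uo":34,"z":23},[23,78]]}
After op 9 (remove /uc/1/1): {"gk":4,"pbk":[[72,50,11],93,{"jnr":39,"uic":87,"ver":19},[62,36,62]],"uc":[{"hb":99,"nbq":65,"rh":8,"uo":34,"z":23},[23]]}
After op 10 (replace /pbk/0 69): {"gk":4,"pbk":[69,93,{"jnr":39,"uic":87,"ver":19},[62,36,62]],"uc":[{"hb":99,"nbq":65,"rh":8,"uo":34,"z":23},[23]]}
After op 11 (replace /uc/0/hb 17): {"gk":4,"pbk":[69,93,{"jnr":39,"uic":87,"ver":19},[62,36,62]],"uc":[{"hb":17,"nbq":65,"rh":8,"uo":34,"z":23},[23]]}
After op 12 (add /uc/0/vh 7): {"gk":4,"pbk":[69,93,{"jnr":39,"uic":87,"ver":19},[62,36,62]],"uc":[{"hb":17,"nbq":65,"rh":8,"uo":34,"vh":7,"z":23},[23]]}
After op 13 (add /uc/0/hb 14): {"gk":4,"pbk":[69,93,{"jnr":39,"uic":87,"ver":19},[62,36,62]],"uc":[{"hb":14,"nbq":65,"rh":8,"uo":34,"vh":7,"z":23},[23]]}
After op 14 (replace /uc/0/vh 87): {"gk":4,"pbk":[69,93,{"jnr":39,"uic":87,"ver":19},[62,36,62]],"uc":[{"hb":14,"nbq":65,"rh":8,"uo":34,"vh":87,"z":23},[23]]}
After op 15 (remove /pbk/2/jnr): {"gk":4,"pbk":[69,93,{"uic":87,"ver":19},[62,36,62]],"uc":[{"hb":14,"nbq":65,"rh":8,"uo":34,"vh":87,"z":23},[23]]}
After op 16 (replace /pbk/3/1 45): {"gk":4,"pbk":[69,93,{"uic":87,"ver":19},[62,45,62]],"uc":[{"hb":14,"nbq":65,"rh":8,"uo":34,"vh":87,"z":23},[23]]}
After op 17 (add /uc/2 95): {"gk":4,"pbk":[69,93,{"uic":87,"ver":19},[62,45,62]],"uc":[{"hb":14,"nbq":65,"rh":8,"uo":34,"vh":87,"z":23},[23],95]}
After op 18 (add /pbk/2/o 71): {"gk":4,"pbk":[69,93,{"o":71,"uic":87,"ver":19},[62,45,62]],"uc":[{"hb":14,"nbq":65,"rh":8,"uo":34,"vh":87,"z":23},[23],95]}
After op 19 (add /pbk/4 31): {"gk":4,"pbk":[69,93,{"o":71,"uic":87,"ver":19},[62,45,62],31],"uc":[{"hb":14,"nbq":65,"rh":8,"uo":34,"vh":87,"z":23},[23],95]}
After op 20 (add /pbk/3/1 59): {"gk":4,"pbk":[69,93,{"o":71,"uic":87,"ver":19},[62,59,45,62],31],"uc":[{"hb":14,"nbq":65,"rh":8,"uo":34,"vh":87,"z":23},[23],95]}
After op 21 (replace /uc 19): {"gk":4,"pbk":[69,93,{"o":71,"uic":87,"ver":19},[62,59,45,62],31],"uc":19}
After op 22 (add /pbk/2/uic 92): {"gk":4,"pbk":[69,93,{"o":71,"uic":92,"ver":19},[62,59,45,62],31],"uc":19}
After op 23 (add /pbk/2 17): {"gk":4,"pbk":[69,93,17,{"o":71,"uic":92,"ver":19},[62,59,45,62],31],"uc":19}
Size at path /pbk/4: 4

Answer: 4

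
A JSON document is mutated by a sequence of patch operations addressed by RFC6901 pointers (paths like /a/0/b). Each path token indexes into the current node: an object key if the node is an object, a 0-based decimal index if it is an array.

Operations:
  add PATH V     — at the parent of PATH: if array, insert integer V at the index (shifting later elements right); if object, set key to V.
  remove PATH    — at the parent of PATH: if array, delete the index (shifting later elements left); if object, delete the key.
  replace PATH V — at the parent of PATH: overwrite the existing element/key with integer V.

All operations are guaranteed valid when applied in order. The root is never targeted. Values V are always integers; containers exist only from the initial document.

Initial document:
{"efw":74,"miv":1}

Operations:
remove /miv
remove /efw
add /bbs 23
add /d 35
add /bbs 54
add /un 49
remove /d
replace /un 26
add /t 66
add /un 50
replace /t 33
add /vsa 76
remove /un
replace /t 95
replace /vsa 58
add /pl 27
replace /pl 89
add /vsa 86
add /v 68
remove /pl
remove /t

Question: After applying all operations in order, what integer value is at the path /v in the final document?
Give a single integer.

After op 1 (remove /miv): {"efw":74}
After op 2 (remove /efw): {}
After op 3 (add /bbs 23): {"bbs":23}
After op 4 (add /d 35): {"bbs":23,"d":35}
After op 5 (add /bbs 54): {"bbs":54,"d":35}
After op 6 (add /un 49): {"bbs":54,"d":35,"un":49}
After op 7 (remove /d): {"bbs":54,"un":49}
After op 8 (replace /un 26): {"bbs":54,"un":26}
After op 9 (add /t 66): {"bbs":54,"t":66,"un":26}
After op 10 (add /un 50): {"bbs":54,"t":66,"un":50}
After op 11 (replace /t 33): {"bbs":54,"t":33,"un":50}
After op 12 (add /vsa 76): {"bbs":54,"t":33,"un":50,"vsa":76}
After op 13 (remove /un): {"bbs":54,"t":33,"vsa":76}
After op 14 (replace /t 95): {"bbs":54,"t":95,"vsa":76}
After op 15 (replace /vsa 58): {"bbs":54,"t":95,"vsa":58}
After op 16 (add /pl 27): {"bbs":54,"pl":27,"t":95,"vsa":58}
After op 17 (replace /pl 89): {"bbs":54,"pl":89,"t":95,"vsa":58}
After op 18 (add /vsa 86): {"bbs":54,"pl":89,"t":95,"vsa":86}
After op 19 (add /v 68): {"bbs":54,"pl":89,"t":95,"v":68,"vsa":86}
After op 20 (remove /pl): {"bbs":54,"t":95,"v":68,"vsa":86}
After op 21 (remove /t): {"bbs":54,"v":68,"vsa":86}
Value at /v: 68

Answer: 68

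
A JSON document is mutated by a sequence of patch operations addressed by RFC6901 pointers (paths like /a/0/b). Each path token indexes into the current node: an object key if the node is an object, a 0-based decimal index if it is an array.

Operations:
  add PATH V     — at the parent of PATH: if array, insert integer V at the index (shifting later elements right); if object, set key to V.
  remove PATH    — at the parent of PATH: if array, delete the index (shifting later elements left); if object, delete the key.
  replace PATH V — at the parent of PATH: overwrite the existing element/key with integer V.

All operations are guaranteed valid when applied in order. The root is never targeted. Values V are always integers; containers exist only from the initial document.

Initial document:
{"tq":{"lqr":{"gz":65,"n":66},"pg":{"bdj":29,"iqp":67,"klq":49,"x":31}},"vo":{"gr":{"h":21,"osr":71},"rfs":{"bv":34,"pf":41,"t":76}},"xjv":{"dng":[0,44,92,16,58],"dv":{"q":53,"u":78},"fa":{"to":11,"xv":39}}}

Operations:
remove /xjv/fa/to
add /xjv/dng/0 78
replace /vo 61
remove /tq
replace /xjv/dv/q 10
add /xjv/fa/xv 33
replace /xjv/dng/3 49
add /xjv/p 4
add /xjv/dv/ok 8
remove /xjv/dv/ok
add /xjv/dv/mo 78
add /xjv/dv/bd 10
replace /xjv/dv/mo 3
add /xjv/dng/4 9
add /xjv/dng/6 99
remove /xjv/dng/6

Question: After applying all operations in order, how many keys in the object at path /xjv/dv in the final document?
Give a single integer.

Answer: 4

Derivation:
After op 1 (remove /xjv/fa/to): {"tq":{"lqr":{"gz":65,"n":66},"pg":{"bdj":29,"iqp":67,"klq":49,"x":31}},"vo":{"gr":{"h":21,"osr":71},"rfs":{"bv":34,"pf":41,"t":76}},"xjv":{"dng":[0,44,92,16,58],"dv":{"q":53,"u":78},"fa":{"xv":39}}}
After op 2 (add /xjv/dng/0 78): {"tq":{"lqr":{"gz":65,"n":66},"pg":{"bdj":29,"iqp":67,"klq":49,"x":31}},"vo":{"gr":{"h":21,"osr":71},"rfs":{"bv":34,"pf":41,"t":76}},"xjv":{"dng":[78,0,44,92,16,58],"dv":{"q":53,"u":78},"fa":{"xv":39}}}
After op 3 (replace /vo 61): {"tq":{"lqr":{"gz":65,"n":66},"pg":{"bdj":29,"iqp":67,"klq":49,"x":31}},"vo":61,"xjv":{"dng":[78,0,44,92,16,58],"dv":{"q":53,"u":78},"fa":{"xv":39}}}
After op 4 (remove /tq): {"vo":61,"xjv":{"dng":[78,0,44,92,16,58],"dv":{"q":53,"u":78},"fa":{"xv":39}}}
After op 5 (replace /xjv/dv/q 10): {"vo":61,"xjv":{"dng":[78,0,44,92,16,58],"dv":{"q":10,"u":78},"fa":{"xv":39}}}
After op 6 (add /xjv/fa/xv 33): {"vo":61,"xjv":{"dng":[78,0,44,92,16,58],"dv":{"q":10,"u":78},"fa":{"xv":33}}}
After op 7 (replace /xjv/dng/3 49): {"vo":61,"xjv":{"dng":[78,0,44,49,16,58],"dv":{"q":10,"u":78},"fa":{"xv":33}}}
After op 8 (add /xjv/p 4): {"vo":61,"xjv":{"dng":[78,0,44,49,16,58],"dv":{"q":10,"u":78},"fa":{"xv":33},"p":4}}
After op 9 (add /xjv/dv/ok 8): {"vo":61,"xjv":{"dng":[78,0,44,49,16,58],"dv":{"ok":8,"q":10,"u":78},"fa":{"xv":33},"p":4}}
After op 10 (remove /xjv/dv/ok): {"vo":61,"xjv":{"dng":[78,0,44,49,16,58],"dv":{"q":10,"u":78},"fa":{"xv":33},"p":4}}
After op 11 (add /xjv/dv/mo 78): {"vo":61,"xjv":{"dng":[78,0,44,49,16,58],"dv":{"mo":78,"q":10,"u":78},"fa":{"xv":33},"p":4}}
After op 12 (add /xjv/dv/bd 10): {"vo":61,"xjv":{"dng":[78,0,44,49,16,58],"dv":{"bd":10,"mo":78,"q":10,"u":78},"fa":{"xv":33},"p":4}}
After op 13 (replace /xjv/dv/mo 3): {"vo":61,"xjv":{"dng":[78,0,44,49,16,58],"dv":{"bd":10,"mo":3,"q":10,"u":78},"fa":{"xv":33},"p":4}}
After op 14 (add /xjv/dng/4 9): {"vo":61,"xjv":{"dng":[78,0,44,49,9,16,58],"dv":{"bd":10,"mo":3,"q":10,"u":78},"fa":{"xv":33},"p":4}}
After op 15 (add /xjv/dng/6 99): {"vo":61,"xjv":{"dng":[78,0,44,49,9,16,99,58],"dv":{"bd":10,"mo":3,"q":10,"u":78},"fa":{"xv":33},"p":4}}
After op 16 (remove /xjv/dng/6): {"vo":61,"xjv":{"dng":[78,0,44,49,9,16,58],"dv":{"bd":10,"mo":3,"q":10,"u":78},"fa":{"xv":33},"p":4}}
Size at path /xjv/dv: 4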